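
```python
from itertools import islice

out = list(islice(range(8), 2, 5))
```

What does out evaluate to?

Step 1: islice(range(8), 2, 5) takes elements at indices [2, 5).
Step 2: Elements: [2, 3, 4].
Therefore out = [2, 3, 4].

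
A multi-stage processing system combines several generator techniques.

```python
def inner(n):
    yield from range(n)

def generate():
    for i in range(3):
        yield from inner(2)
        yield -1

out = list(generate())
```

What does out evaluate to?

Step 1: For each i in range(3):
  i=0: yield from inner(2) -> [0, 1], then yield -1
  i=1: yield from inner(2) -> [0, 1], then yield -1
  i=2: yield from inner(2) -> [0, 1], then yield -1
Therefore out = [0, 1, -1, 0, 1, -1, 0, 1, -1].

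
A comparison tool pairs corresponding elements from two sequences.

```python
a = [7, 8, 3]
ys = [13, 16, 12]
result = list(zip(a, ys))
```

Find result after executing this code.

Step 1: zip pairs elements at same index:
  Index 0: (7, 13)
  Index 1: (8, 16)
  Index 2: (3, 12)
Therefore result = [(7, 13), (8, 16), (3, 12)].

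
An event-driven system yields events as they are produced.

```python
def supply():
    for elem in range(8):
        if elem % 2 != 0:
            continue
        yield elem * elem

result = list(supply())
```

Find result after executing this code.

Step 1: Only yield elem**2 when elem is divisible by 2:
  elem=0: 0 % 2 == 0, yield 0**2 = 0
  elem=2: 2 % 2 == 0, yield 2**2 = 4
  elem=4: 4 % 2 == 0, yield 4**2 = 16
  elem=6: 6 % 2 == 0, yield 6**2 = 36
Therefore result = [0, 4, 16, 36].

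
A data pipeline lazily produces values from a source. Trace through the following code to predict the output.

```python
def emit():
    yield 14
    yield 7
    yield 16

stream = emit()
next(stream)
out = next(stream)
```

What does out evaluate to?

Step 1: emit() creates a generator.
Step 2: next(stream) yields 14 (consumed and discarded).
Step 3: next(stream) yields 7, assigned to out.
Therefore out = 7.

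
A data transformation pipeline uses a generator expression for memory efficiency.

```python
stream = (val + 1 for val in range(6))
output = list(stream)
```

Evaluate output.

Step 1: For each val in range(6), compute val+1:
  val=0: 0+1 = 1
  val=1: 1+1 = 2
  val=2: 2+1 = 3
  val=3: 3+1 = 4
  val=4: 4+1 = 5
  val=5: 5+1 = 6
Therefore output = [1, 2, 3, 4, 5, 6].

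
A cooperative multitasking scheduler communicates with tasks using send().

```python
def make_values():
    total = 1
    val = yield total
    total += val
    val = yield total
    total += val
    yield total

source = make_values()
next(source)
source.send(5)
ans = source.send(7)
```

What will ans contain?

Step 1: next() -> yield total=1.
Step 2: send(5) -> val=5, total = 1+5 = 6, yield 6.
Step 3: send(7) -> val=7, total = 6+7 = 13, yield 13.
Therefore ans = 13.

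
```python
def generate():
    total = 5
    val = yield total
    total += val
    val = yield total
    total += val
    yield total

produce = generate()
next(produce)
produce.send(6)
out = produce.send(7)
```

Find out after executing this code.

Step 1: next() -> yield total=5.
Step 2: send(6) -> val=6, total = 5+6 = 11, yield 11.
Step 3: send(7) -> val=7, total = 11+7 = 18, yield 18.
Therefore out = 18.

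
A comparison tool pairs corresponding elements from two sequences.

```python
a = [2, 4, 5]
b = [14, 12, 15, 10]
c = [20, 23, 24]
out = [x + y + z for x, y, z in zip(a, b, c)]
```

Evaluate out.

Step 1: zip three lists (truncates to shortest, len=3):
  2 + 14 + 20 = 36
  4 + 12 + 23 = 39
  5 + 15 + 24 = 44
Therefore out = [36, 39, 44].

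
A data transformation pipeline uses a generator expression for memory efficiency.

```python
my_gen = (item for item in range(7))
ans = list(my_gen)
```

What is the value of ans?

Step 1: Generator expression iterates range(7): [0, 1, 2, 3, 4, 5, 6].
Step 2: list() collects all values.
Therefore ans = [0, 1, 2, 3, 4, 5, 6].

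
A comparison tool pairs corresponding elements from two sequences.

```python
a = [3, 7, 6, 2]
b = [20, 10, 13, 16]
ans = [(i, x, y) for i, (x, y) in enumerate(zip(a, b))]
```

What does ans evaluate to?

Step 1: enumerate(zip(a, b)) gives index with paired elements:
  i=0: (3, 20)
  i=1: (7, 10)
  i=2: (6, 13)
  i=3: (2, 16)
Therefore ans = [(0, 3, 20), (1, 7, 10), (2, 6, 13), (3, 2, 16)].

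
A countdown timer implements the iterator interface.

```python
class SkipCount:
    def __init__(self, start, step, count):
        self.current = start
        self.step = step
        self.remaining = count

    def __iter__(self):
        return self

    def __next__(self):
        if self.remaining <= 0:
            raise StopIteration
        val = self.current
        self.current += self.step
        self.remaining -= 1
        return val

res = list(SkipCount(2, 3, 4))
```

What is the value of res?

Step 1: SkipCount starts at 2, increments by 3, for 4 steps:
  Yield 2, then current += 3
  Yield 5, then current += 3
  Yield 8, then current += 3
  Yield 11, then current += 3
Therefore res = [2, 5, 8, 11].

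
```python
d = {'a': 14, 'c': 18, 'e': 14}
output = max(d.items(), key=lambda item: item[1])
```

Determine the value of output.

Step 1: Find item with maximum value:
  ('a', 14)
  ('c', 18)
  ('e', 14)
Step 2: Maximum value is 18 at key 'c'.
Therefore output = ('c', 18).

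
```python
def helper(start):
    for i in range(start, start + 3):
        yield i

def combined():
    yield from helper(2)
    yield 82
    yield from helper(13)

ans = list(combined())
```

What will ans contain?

Step 1: combined() delegates to helper(2):
  yield 2
  yield 3
  yield 4
Step 2: yield 82
Step 3: Delegates to helper(13):
  yield 13
  yield 14
  yield 15
Therefore ans = [2, 3, 4, 82, 13, 14, 15].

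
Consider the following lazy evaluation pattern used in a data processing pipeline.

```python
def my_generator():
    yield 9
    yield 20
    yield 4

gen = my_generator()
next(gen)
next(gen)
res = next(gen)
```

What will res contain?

Step 1: my_generator() creates a generator.
Step 2: next(gen) yields 9 (consumed and discarded).
Step 3: next(gen) yields 20 (consumed and discarded).
Step 4: next(gen) yields 4, assigned to res.
Therefore res = 4.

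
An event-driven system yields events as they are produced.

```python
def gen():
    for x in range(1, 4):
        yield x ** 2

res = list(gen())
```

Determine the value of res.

Step 1: For each x in range(1, 4), yield x**2:
  x=1: yield 1**2 = 1
  x=2: yield 2**2 = 4
  x=3: yield 3**2 = 9
Therefore res = [1, 4, 9].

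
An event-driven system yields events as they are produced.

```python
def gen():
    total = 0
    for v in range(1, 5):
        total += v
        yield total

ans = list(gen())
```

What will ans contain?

Step 1: Generator accumulates running sum:
  v=1: total = 1, yield 1
  v=2: total = 3, yield 3
  v=3: total = 6, yield 6
  v=4: total = 10, yield 10
Therefore ans = [1, 3, 6, 10].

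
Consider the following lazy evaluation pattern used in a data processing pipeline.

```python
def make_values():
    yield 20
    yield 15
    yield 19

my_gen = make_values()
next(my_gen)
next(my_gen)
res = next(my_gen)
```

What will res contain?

Step 1: make_values() creates a generator.
Step 2: next(my_gen) yields 20 (consumed and discarded).
Step 3: next(my_gen) yields 15 (consumed and discarded).
Step 4: next(my_gen) yields 19, assigned to res.
Therefore res = 19.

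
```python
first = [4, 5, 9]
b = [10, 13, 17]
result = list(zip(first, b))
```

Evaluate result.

Step 1: zip pairs elements at same index:
  Index 0: (4, 10)
  Index 1: (5, 13)
  Index 2: (9, 17)
Therefore result = [(4, 10), (5, 13), (9, 17)].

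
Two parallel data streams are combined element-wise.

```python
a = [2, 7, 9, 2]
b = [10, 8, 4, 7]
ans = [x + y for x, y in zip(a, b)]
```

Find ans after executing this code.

Step 1: Add corresponding elements:
  2 + 10 = 12
  7 + 8 = 15
  9 + 4 = 13
  2 + 7 = 9
Therefore ans = [12, 15, 13, 9].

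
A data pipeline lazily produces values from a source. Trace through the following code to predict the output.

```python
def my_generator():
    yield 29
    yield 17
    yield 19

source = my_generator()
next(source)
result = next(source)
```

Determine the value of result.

Step 1: my_generator() creates a generator.
Step 2: next(source) yields 29 (consumed and discarded).
Step 3: next(source) yields 17, assigned to result.
Therefore result = 17.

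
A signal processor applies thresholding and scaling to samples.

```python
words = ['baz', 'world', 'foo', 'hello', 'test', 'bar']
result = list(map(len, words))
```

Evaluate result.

Step 1: Map len() to each word:
  'baz' -> 3
  'world' -> 5
  'foo' -> 3
  'hello' -> 5
  'test' -> 4
  'bar' -> 3
Therefore result = [3, 5, 3, 5, 4, 3].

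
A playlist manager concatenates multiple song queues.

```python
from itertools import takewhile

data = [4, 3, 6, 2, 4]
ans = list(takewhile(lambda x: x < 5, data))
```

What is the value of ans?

Step 1: takewhile stops at first element >= 5:
  4 < 5: take
  3 < 5: take
  6 >= 5: stop
Therefore ans = [4, 3].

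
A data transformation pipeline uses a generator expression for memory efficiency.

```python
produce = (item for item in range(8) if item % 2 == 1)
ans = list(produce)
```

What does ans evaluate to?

Step 1: Filter range(8) keeping only odd values:
  item=0: even, excluded
  item=1: odd, included
  item=2: even, excluded
  item=3: odd, included
  item=4: even, excluded
  item=5: odd, included
  item=6: even, excluded
  item=7: odd, included
Therefore ans = [1, 3, 5, 7].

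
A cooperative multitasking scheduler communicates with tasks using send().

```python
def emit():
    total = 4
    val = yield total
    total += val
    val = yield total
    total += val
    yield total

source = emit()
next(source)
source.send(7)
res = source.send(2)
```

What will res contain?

Step 1: next() -> yield total=4.
Step 2: send(7) -> val=7, total = 4+7 = 11, yield 11.
Step 3: send(2) -> val=2, total = 11+2 = 13, yield 13.
Therefore res = 13.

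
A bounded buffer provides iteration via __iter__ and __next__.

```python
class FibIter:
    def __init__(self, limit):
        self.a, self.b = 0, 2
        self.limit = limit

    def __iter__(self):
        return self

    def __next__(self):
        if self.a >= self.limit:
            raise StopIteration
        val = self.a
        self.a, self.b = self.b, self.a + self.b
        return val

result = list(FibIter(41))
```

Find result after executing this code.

Step 1: Fibonacci-like sequence (a=0, b=2) until >= 41:
  Yield 0, then a,b = 2,2
  Yield 2, then a,b = 2,4
  Yield 2, then a,b = 4,6
  Yield 4, then a,b = 6,10
  Yield 6, then a,b = 10,16
  Yield 10, then a,b = 16,26
  Yield 16, then a,b = 26,42
  Yield 26, then a,b = 42,68
Step 2: 42 >= 41, stop.
Therefore result = [0, 2, 2, 4, 6, 10, 16, 26].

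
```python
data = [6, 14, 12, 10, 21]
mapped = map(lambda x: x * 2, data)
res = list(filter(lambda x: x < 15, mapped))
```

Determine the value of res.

Step 1: Map x * 2:
  6 -> 12
  14 -> 28
  12 -> 24
  10 -> 20
  21 -> 42
Step 2: Filter for < 15:
  12: kept
  28: removed
  24: removed
  20: removed
  42: removed
Therefore res = [12].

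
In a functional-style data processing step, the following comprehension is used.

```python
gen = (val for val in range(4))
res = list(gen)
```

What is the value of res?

Step 1: Generator expression iterates range(4): [0, 1, 2, 3].
Step 2: list() collects all values.
Therefore res = [0, 1, 2, 3].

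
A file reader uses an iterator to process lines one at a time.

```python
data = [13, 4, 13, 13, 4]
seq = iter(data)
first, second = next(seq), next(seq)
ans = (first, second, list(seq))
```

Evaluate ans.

Step 1: Create iterator over [13, 4, 13, 13, 4].
Step 2: first = 13, second = 4.
Step 3: Remaining elements: [13, 13, 4].
Therefore ans = (13, 4, [13, 13, 4]).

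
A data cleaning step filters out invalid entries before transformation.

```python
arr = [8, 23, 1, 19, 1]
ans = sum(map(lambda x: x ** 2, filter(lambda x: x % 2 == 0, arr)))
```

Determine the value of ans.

Step 1: Filter even numbers from [8, 23, 1, 19, 1]: [8]
Step 2: Square each: [64]
Step 3: Sum = 64.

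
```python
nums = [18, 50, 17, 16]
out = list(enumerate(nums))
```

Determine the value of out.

Step 1: enumerate pairs each element with its index:
  (0, 18)
  (1, 50)
  (2, 17)
  (3, 16)
Therefore out = [(0, 18), (1, 50), (2, 17), (3, 16)].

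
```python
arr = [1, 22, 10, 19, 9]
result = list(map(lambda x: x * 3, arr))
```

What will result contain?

Step 1: Apply lambda x: x * 3 to each element:
  1 -> 3
  22 -> 66
  10 -> 30
  19 -> 57
  9 -> 27
Therefore result = [3, 66, 30, 57, 27].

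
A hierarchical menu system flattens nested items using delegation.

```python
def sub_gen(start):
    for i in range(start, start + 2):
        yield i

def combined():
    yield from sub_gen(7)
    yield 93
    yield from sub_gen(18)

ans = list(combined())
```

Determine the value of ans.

Step 1: combined() delegates to sub_gen(7):
  yield 7
  yield 8
Step 2: yield 93
Step 3: Delegates to sub_gen(18):
  yield 18
  yield 19
Therefore ans = [7, 8, 93, 18, 19].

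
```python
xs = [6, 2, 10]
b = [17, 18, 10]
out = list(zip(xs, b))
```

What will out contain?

Step 1: zip pairs elements at same index:
  Index 0: (6, 17)
  Index 1: (2, 18)
  Index 2: (10, 10)
Therefore out = [(6, 17), (2, 18), (10, 10)].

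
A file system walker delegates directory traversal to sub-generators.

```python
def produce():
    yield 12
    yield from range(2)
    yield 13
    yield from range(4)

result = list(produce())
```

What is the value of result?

Step 1: Trace yields in order:
  yield 12
  yield 0
  yield 1
  yield 13
  yield 0
  yield 1
  yield 2
  yield 3
Therefore result = [12, 0, 1, 13, 0, 1, 2, 3].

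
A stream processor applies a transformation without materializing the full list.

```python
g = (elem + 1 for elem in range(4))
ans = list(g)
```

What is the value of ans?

Step 1: For each elem in range(4), compute elem+1:
  elem=0: 0+1 = 1
  elem=1: 1+1 = 2
  elem=2: 2+1 = 3
  elem=3: 3+1 = 4
Therefore ans = [1, 2, 3, 4].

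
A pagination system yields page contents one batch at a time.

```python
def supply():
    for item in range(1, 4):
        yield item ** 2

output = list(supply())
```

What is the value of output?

Step 1: For each item in range(1, 4), yield item**2:
  item=1: yield 1**2 = 1
  item=2: yield 2**2 = 4
  item=3: yield 3**2 = 9
Therefore output = [1, 4, 9].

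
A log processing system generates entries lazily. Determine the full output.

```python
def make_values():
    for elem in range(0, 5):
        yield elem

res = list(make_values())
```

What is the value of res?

Step 1: The generator yields each value from range(0, 5).
Step 2: list() consumes all yields: [0, 1, 2, 3, 4].
Therefore res = [0, 1, 2, 3, 4].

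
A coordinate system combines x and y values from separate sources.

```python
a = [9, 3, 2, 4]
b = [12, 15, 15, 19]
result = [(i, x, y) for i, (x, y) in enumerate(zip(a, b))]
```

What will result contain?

Step 1: enumerate(zip(a, b)) gives index with paired elements:
  i=0: (9, 12)
  i=1: (3, 15)
  i=2: (2, 15)
  i=3: (4, 19)
Therefore result = [(0, 9, 12), (1, 3, 15), (2, 2, 15), (3, 4, 19)].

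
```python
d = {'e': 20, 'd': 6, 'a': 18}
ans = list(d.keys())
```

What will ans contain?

Step 1: d.keys() returns the dictionary keys in insertion order.
Therefore ans = ['e', 'd', 'a'].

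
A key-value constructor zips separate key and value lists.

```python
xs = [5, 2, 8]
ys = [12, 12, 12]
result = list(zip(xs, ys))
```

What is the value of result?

Step 1: zip pairs elements at same index:
  Index 0: (5, 12)
  Index 1: (2, 12)
  Index 2: (8, 12)
Therefore result = [(5, 12), (2, 12), (8, 12)].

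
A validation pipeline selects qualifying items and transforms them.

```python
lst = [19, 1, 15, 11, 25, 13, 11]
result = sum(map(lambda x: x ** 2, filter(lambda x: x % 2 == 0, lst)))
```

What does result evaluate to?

Step 1: Filter even numbers from [19, 1, 15, 11, 25, 13, 11]: []
Step 2: Square each: []
Step 3: Sum = 0.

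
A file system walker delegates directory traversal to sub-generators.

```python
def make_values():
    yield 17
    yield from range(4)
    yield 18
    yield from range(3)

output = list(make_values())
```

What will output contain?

Step 1: Trace yields in order:
  yield 17
  yield 0
  yield 1
  yield 2
  yield 3
  yield 18
  yield 0
  yield 1
  yield 2
Therefore output = [17, 0, 1, 2, 3, 18, 0, 1, 2].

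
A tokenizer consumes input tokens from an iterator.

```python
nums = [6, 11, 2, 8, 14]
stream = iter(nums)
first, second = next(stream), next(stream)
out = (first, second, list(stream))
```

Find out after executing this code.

Step 1: Create iterator over [6, 11, 2, 8, 14].
Step 2: first = 6, second = 11.
Step 3: Remaining elements: [2, 8, 14].
Therefore out = (6, 11, [2, 8, 14]).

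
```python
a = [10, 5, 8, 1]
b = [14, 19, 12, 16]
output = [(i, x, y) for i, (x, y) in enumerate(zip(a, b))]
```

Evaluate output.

Step 1: enumerate(zip(a, b)) gives index with paired elements:
  i=0: (10, 14)
  i=1: (5, 19)
  i=2: (8, 12)
  i=3: (1, 16)
Therefore output = [(0, 10, 14), (1, 5, 19), (2, 8, 12), (3, 1, 16)].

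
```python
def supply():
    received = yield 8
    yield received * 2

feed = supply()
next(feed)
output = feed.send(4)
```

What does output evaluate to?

Step 1: next(feed) advances to first yield, producing 8.
Step 2: send(4) resumes, received = 4.
Step 3: yield received * 2 = 4 * 2 = 8.
Therefore output = 8.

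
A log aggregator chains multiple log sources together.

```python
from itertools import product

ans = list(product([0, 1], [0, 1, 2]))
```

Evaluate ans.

Step 1: product([0, 1], [0, 1, 2]) gives all pairs:
  (0, 0)
  (0, 1)
  (0, 2)
  (1, 0)
  (1, 1)
  (1, 2)
Therefore ans = [(0, 0), (0, 1), (0, 2), (1, 0), (1, 1), (1, 2)].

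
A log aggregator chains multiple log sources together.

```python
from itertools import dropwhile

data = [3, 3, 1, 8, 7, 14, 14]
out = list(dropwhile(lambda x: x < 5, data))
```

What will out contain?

Step 1: dropwhile drops elements while < 5:
  3 < 5: dropped
  3 < 5: dropped
  1 < 5: dropped
  8: kept (dropping stopped)
Step 2: Remaining elements kept regardless of condition.
Therefore out = [8, 7, 14, 14].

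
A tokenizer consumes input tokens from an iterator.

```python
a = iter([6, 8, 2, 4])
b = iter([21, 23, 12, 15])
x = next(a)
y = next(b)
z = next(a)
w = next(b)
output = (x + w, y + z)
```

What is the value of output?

Step 1: a iterates [6, 8, 2, 4], b iterates [21, 23, 12, 15].
Step 2: x = next(a) = 6, y = next(b) = 21.
Step 3: z = next(a) = 8, w = next(b) = 23.
Step 4: output = (6 + 23, 21 + 8) = (29, 29).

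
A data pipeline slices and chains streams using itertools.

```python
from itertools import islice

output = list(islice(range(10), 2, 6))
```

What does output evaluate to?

Step 1: islice(range(10), 2, 6) takes elements at indices [2, 6).
Step 2: Elements: [2, 3, 4, 5].
Therefore output = [2, 3, 4, 5].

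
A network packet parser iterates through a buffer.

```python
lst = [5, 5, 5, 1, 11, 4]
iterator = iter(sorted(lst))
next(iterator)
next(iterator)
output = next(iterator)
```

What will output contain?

Step 1: sorted([5, 5, 5, 1, 11, 4]) = [1, 4, 5, 5, 5, 11].
Step 2: Create iterator and skip 2 elements.
Step 3: next() returns 5.
Therefore output = 5.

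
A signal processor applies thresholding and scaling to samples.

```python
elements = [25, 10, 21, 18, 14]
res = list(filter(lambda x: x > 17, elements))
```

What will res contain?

Step 1: Filter elements > 17:
  25: kept
  10: removed
  21: kept
  18: kept
  14: removed
Therefore res = [25, 21, 18].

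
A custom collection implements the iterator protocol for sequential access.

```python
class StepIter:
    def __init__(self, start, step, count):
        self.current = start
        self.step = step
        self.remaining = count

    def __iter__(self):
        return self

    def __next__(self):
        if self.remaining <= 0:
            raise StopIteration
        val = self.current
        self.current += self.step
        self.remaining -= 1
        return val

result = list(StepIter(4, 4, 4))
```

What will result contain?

Step 1: StepIter starts at 4, increments by 4, for 4 steps:
  Yield 4, then current += 4
  Yield 8, then current += 4
  Yield 12, then current += 4
  Yield 16, then current += 4
Therefore result = [4, 8, 12, 16].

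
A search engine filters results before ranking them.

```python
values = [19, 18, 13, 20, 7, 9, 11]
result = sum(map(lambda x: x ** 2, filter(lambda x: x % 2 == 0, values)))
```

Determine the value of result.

Step 1: Filter even numbers from [19, 18, 13, 20, 7, 9, 11]: [18, 20]
Step 2: Square each: [324, 400]
Step 3: Sum = 724.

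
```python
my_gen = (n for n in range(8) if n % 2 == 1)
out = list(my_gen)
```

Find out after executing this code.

Step 1: Filter range(8) keeping only odd values:
  n=0: even, excluded
  n=1: odd, included
  n=2: even, excluded
  n=3: odd, included
  n=4: even, excluded
  n=5: odd, included
  n=6: even, excluded
  n=7: odd, included
Therefore out = [1, 3, 5, 7].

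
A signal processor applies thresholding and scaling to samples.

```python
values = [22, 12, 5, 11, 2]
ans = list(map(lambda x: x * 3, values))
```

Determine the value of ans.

Step 1: Apply lambda x: x * 3 to each element:
  22 -> 66
  12 -> 36
  5 -> 15
  11 -> 33
  2 -> 6
Therefore ans = [66, 36, 15, 33, 6].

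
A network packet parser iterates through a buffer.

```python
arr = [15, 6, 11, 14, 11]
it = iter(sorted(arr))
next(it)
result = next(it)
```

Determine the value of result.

Step 1: sorted([15, 6, 11, 14, 11]) = [6, 11, 11, 14, 15].
Step 2: Create iterator and skip 1 elements.
Step 3: next() returns 11.
Therefore result = 11.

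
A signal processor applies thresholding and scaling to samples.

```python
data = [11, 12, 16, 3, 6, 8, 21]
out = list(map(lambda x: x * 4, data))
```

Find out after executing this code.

Step 1: Apply lambda x: x * 4 to each element:
  11 -> 44
  12 -> 48
  16 -> 64
  3 -> 12
  6 -> 24
  8 -> 32
  21 -> 84
Therefore out = [44, 48, 64, 12, 24, 32, 84].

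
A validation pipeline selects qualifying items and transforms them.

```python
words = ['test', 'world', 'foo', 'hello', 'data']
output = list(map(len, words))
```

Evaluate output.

Step 1: Map len() to each word:
  'test' -> 4
  'world' -> 5
  'foo' -> 3
  'hello' -> 5
  'data' -> 4
Therefore output = [4, 5, 3, 5, 4].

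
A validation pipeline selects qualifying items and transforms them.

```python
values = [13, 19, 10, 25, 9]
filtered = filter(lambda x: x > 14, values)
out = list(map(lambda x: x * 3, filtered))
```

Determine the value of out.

Step 1: Filter values for elements > 14:
  13: removed
  19: kept
  10: removed
  25: kept
  9: removed
Step 2: Map x * 3 on filtered [19, 25]:
  19 -> 57
  25 -> 75
Therefore out = [57, 75].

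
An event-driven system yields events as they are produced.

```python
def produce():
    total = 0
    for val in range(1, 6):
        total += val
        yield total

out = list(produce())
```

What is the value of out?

Step 1: Generator accumulates running sum:
  val=1: total = 1, yield 1
  val=2: total = 3, yield 3
  val=3: total = 6, yield 6
  val=4: total = 10, yield 10
  val=5: total = 15, yield 15
Therefore out = [1, 3, 6, 10, 15].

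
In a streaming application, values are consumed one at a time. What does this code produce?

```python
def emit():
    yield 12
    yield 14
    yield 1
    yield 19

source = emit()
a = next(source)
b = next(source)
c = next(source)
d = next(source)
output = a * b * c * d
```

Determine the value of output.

Step 1: Create generator and consume all values:
  a = next(source) = 12
  b = next(source) = 14
  c = next(source) = 1
  d = next(source) = 19
Step 2: output = 12 * 14 * 1 * 19 = 3192.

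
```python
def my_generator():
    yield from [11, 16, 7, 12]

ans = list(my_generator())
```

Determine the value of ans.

Step 1: yield from delegates to the iterable, yielding each element.
Step 2: Collected values: [11, 16, 7, 12].
Therefore ans = [11, 16, 7, 12].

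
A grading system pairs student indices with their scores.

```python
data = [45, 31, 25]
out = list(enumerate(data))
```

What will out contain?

Step 1: enumerate pairs each element with its index:
  (0, 45)
  (1, 31)
  (2, 25)
Therefore out = [(0, 45), (1, 31), (2, 25)].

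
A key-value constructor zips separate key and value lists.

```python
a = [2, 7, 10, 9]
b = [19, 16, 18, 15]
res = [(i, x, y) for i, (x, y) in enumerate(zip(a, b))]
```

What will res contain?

Step 1: enumerate(zip(a, b)) gives index with paired elements:
  i=0: (2, 19)
  i=1: (7, 16)
  i=2: (10, 18)
  i=3: (9, 15)
Therefore res = [(0, 2, 19), (1, 7, 16), (2, 10, 18), (3, 9, 15)].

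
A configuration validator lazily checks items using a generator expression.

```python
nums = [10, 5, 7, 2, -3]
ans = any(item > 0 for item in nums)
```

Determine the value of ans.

Step 1: Check item > 0 for each element in [10, 5, 7, 2, -3]:
  10 > 0: True
  5 > 0: True
  7 > 0: True
  2 > 0: True
  -3 > 0: False
Step 2: any() returns True.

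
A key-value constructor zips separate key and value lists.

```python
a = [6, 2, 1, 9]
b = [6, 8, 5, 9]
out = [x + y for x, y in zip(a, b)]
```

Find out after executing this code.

Step 1: Add corresponding elements:
  6 + 6 = 12
  2 + 8 = 10
  1 + 5 = 6
  9 + 9 = 18
Therefore out = [12, 10, 6, 18].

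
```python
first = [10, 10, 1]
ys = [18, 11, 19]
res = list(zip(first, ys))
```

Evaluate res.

Step 1: zip pairs elements at same index:
  Index 0: (10, 18)
  Index 1: (10, 11)
  Index 2: (1, 19)
Therefore res = [(10, 18), (10, 11), (1, 19)].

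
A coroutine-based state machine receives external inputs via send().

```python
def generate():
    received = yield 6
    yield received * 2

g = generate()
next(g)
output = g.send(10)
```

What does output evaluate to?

Step 1: next(g) advances to first yield, producing 6.
Step 2: send(10) resumes, received = 10.
Step 3: yield received * 2 = 10 * 2 = 20.
Therefore output = 20.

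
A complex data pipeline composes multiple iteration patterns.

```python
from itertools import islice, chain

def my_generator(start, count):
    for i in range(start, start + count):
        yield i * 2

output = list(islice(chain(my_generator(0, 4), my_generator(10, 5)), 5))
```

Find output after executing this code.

Step 1: my_generator(0, 4) yields [0, 2, 4, 6].
Step 2: my_generator(10, 5) yields [20, 22, 24, 26, 28].
Step 3: chain concatenates: [0, 2, 4, 6, 20, 22, 24, 26, 28].
Step 4: islice takes first 5: [0, 2, 4, 6, 20].
Therefore output = [0, 2, 4, 6, 20].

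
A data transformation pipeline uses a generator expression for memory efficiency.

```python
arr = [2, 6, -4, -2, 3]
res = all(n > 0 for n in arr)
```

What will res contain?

Step 1: Check n > 0 for each element in [2, 6, -4, -2, 3]:
  2 > 0: True
  6 > 0: True
  -4 > 0: False
  -2 > 0: False
  3 > 0: True
Step 2: all() returns False.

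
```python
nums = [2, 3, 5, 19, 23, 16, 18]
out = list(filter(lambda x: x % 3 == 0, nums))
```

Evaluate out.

Step 1: Filter elements divisible by 3:
  2 % 3 = 2: removed
  3 % 3 = 0: kept
  5 % 3 = 2: removed
  19 % 3 = 1: removed
  23 % 3 = 2: removed
  16 % 3 = 1: removed
  18 % 3 = 0: kept
Therefore out = [3, 18].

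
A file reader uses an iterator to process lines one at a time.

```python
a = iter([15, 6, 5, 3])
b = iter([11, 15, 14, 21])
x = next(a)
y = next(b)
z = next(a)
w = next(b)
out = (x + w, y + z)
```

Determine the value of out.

Step 1: a iterates [15, 6, 5, 3], b iterates [11, 15, 14, 21].
Step 2: x = next(a) = 15, y = next(b) = 11.
Step 3: z = next(a) = 6, w = next(b) = 15.
Step 4: out = (15 + 15, 11 + 6) = (30, 17).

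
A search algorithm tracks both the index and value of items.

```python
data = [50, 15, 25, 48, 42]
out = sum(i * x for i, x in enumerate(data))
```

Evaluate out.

Step 1: Compute i * x for each (i, x) in enumerate([50, 15, 25, 48, 42]):
  i=0, x=50: 0*50 = 0
  i=1, x=15: 1*15 = 15
  i=2, x=25: 2*25 = 50
  i=3, x=48: 3*48 = 144
  i=4, x=42: 4*42 = 168
Step 2: sum = 0 + 15 + 50 + 144 + 168 = 377.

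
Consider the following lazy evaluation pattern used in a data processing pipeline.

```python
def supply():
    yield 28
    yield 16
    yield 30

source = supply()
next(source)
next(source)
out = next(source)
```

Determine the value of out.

Step 1: supply() creates a generator.
Step 2: next(source) yields 28 (consumed and discarded).
Step 3: next(source) yields 16 (consumed and discarded).
Step 4: next(source) yields 30, assigned to out.
Therefore out = 30.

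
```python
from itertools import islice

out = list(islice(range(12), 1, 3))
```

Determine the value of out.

Step 1: islice(range(12), 1, 3) takes elements at indices [1, 3).
Step 2: Elements: [1, 2].
Therefore out = [1, 2].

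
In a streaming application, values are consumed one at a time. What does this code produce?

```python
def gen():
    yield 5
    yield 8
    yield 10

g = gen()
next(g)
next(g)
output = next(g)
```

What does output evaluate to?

Step 1: gen() creates a generator.
Step 2: next(g) yields 5 (consumed and discarded).
Step 3: next(g) yields 8 (consumed and discarded).
Step 4: next(g) yields 10, assigned to output.
Therefore output = 10.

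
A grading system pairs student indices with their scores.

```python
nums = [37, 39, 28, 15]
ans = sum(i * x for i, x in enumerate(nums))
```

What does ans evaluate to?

Step 1: Compute i * x for each (i, x) in enumerate([37, 39, 28, 15]):
  i=0, x=37: 0*37 = 0
  i=1, x=39: 1*39 = 39
  i=2, x=28: 2*28 = 56
  i=3, x=15: 3*15 = 45
Step 2: sum = 0 + 39 + 56 + 45 = 140.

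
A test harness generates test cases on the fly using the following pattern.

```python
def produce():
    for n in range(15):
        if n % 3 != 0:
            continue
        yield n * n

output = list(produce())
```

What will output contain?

Step 1: Only yield n**2 when n is divisible by 3:
  n=0: 0 % 3 == 0, yield 0**2 = 0
  n=3: 3 % 3 == 0, yield 3**2 = 9
  n=6: 6 % 3 == 0, yield 6**2 = 36
  n=9: 9 % 3 == 0, yield 9**2 = 81
  n=12: 12 % 3 == 0, yield 12**2 = 144
Therefore output = [0, 9, 36, 81, 144].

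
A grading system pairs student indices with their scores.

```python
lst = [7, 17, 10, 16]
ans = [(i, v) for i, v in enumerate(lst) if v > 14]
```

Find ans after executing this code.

Step 1: Filter enumerate([7, 17, 10, 16]) keeping v > 14:
  (0, 7): 7 <= 14, excluded
  (1, 17): 17 > 14, included
  (2, 10): 10 <= 14, excluded
  (3, 16): 16 > 14, included
Therefore ans = [(1, 17), (3, 16)].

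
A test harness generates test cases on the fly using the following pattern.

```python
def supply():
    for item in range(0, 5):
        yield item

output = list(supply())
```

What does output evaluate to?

Step 1: The generator yields each value from range(0, 5).
Step 2: list() consumes all yields: [0, 1, 2, 3, 4].
Therefore output = [0, 1, 2, 3, 4].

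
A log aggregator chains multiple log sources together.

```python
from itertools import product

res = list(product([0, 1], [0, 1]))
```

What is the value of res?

Step 1: product([0, 1], [0, 1]) gives all pairs:
  (0, 0)
  (0, 1)
  (1, 0)
  (1, 1)
Therefore res = [(0, 0), (0, 1), (1, 0), (1, 1)].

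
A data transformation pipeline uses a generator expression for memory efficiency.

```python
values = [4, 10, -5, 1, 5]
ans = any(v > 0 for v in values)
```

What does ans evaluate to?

Step 1: Check v > 0 for each element in [4, 10, -5, 1, 5]:
  4 > 0: True
  10 > 0: True
  -5 > 0: False
  1 > 0: True
  5 > 0: True
Step 2: any() returns True.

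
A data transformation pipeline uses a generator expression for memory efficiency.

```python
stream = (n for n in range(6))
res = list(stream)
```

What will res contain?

Step 1: Generator expression iterates range(6): [0, 1, 2, 3, 4, 5].
Step 2: list() collects all values.
Therefore res = [0, 1, 2, 3, 4, 5].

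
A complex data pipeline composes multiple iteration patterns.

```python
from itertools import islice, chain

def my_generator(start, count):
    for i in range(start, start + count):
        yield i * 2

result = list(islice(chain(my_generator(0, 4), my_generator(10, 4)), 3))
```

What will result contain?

Step 1: my_generator(0, 4) yields [0, 2, 4, 6].
Step 2: my_generator(10, 4) yields [20, 22, 24, 26].
Step 3: chain concatenates: [0, 2, 4, 6, 20, 22, 24, 26].
Step 4: islice takes first 3: [0, 2, 4].
Therefore result = [0, 2, 4].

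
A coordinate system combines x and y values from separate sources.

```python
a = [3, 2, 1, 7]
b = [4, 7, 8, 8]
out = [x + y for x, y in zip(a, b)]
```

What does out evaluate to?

Step 1: Add corresponding elements:
  3 + 4 = 7
  2 + 7 = 9
  1 + 8 = 9
  7 + 8 = 15
Therefore out = [7, 9, 9, 15].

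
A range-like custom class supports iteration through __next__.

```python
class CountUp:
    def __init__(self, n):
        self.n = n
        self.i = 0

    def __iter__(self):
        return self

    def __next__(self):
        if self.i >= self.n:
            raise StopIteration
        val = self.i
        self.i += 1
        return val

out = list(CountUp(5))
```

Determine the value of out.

Step 1: CountUp(5) creates an iterator counting 0 to 4.
Step 2: list() consumes all values: [0, 1, 2, 3, 4].
Therefore out = [0, 1, 2, 3, 4].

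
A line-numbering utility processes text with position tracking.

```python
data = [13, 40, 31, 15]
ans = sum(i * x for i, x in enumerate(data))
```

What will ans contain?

Step 1: Compute i * x for each (i, x) in enumerate([13, 40, 31, 15]):
  i=0, x=13: 0*13 = 0
  i=1, x=40: 1*40 = 40
  i=2, x=31: 2*31 = 62
  i=3, x=15: 3*15 = 45
Step 2: sum = 0 + 40 + 62 + 45 = 147.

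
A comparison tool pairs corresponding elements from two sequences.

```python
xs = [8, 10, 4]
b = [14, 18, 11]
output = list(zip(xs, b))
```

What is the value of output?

Step 1: zip pairs elements at same index:
  Index 0: (8, 14)
  Index 1: (10, 18)
  Index 2: (4, 11)
Therefore output = [(8, 14), (10, 18), (4, 11)].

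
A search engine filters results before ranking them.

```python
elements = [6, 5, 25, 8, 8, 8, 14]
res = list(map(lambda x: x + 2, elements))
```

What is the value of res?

Step 1: Apply lambda x: x + 2 to each element:
  6 -> 8
  5 -> 7
  25 -> 27
  8 -> 10
  8 -> 10
  8 -> 10
  14 -> 16
Therefore res = [8, 7, 27, 10, 10, 10, 16].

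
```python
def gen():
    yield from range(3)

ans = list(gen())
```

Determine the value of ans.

Step 1: yield from delegates to the iterable, yielding each element.
Step 2: Collected values: [0, 1, 2].
Therefore ans = [0, 1, 2].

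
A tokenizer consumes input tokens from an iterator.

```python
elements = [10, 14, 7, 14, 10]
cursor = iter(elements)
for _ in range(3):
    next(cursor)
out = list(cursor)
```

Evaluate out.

Step 1: Create iterator over [10, 14, 7, 14, 10].
Step 2: Advance 3 positions (consuming [10, 14, 7]).
Step 3: list() collects remaining elements: [14, 10].
Therefore out = [14, 10].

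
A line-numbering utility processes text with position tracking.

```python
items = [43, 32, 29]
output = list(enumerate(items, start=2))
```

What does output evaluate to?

Step 1: enumerate with start=2:
  (2, 43)
  (3, 32)
  (4, 29)
Therefore output = [(2, 43), (3, 32), (4, 29)].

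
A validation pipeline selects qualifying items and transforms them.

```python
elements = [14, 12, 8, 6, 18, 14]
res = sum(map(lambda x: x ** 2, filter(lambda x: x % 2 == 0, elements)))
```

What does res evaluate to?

Step 1: Filter even numbers from [14, 12, 8, 6, 18, 14]: [14, 12, 8, 6, 18, 14]
Step 2: Square each: [196, 144, 64, 36, 324, 196]
Step 3: Sum = 960.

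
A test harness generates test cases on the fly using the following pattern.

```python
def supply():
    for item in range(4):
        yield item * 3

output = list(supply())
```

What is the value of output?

Step 1: For each item in range(4), yield item * 3:
  item=0: yield 0 * 3 = 0
  item=1: yield 1 * 3 = 3
  item=2: yield 2 * 3 = 6
  item=3: yield 3 * 3 = 9
Therefore output = [0, 3, 6, 9].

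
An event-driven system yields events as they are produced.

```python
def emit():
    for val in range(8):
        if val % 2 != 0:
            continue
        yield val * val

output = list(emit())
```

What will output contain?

Step 1: Only yield val**2 when val is divisible by 2:
  val=0: 0 % 2 == 0, yield 0**2 = 0
  val=2: 2 % 2 == 0, yield 2**2 = 4
  val=4: 4 % 2 == 0, yield 4**2 = 16
  val=6: 6 % 2 == 0, yield 6**2 = 36
Therefore output = [0, 4, 16, 36].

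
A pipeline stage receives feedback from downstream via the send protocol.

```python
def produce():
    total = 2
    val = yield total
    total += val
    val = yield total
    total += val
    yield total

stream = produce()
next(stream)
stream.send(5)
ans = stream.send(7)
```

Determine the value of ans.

Step 1: next() -> yield total=2.
Step 2: send(5) -> val=5, total = 2+5 = 7, yield 7.
Step 3: send(7) -> val=7, total = 7+7 = 14, yield 14.
Therefore ans = 14.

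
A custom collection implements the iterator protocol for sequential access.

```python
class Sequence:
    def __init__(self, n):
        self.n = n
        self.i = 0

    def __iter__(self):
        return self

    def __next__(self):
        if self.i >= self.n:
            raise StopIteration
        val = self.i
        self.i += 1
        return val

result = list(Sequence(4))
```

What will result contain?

Step 1: Sequence(4) creates an iterator counting 0 to 3.
Step 2: list() consumes all values: [0, 1, 2, 3].
Therefore result = [0, 1, 2, 3].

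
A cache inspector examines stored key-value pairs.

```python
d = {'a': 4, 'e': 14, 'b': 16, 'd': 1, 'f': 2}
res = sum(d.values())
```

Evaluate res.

Step 1: d.values() = [4, 14, 16, 1, 2].
Step 2: sum = 37.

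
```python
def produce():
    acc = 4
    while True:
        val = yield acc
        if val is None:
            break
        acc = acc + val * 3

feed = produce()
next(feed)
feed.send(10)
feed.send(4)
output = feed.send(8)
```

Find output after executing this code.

Step 1: next() -> yield acc=4.
Step 2: send(10) -> val=10, acc = 4 + 10*3 = 34, yield 34.
Step 3: send(4) -> val=4, acc = 34 + 4*3 = 46, yield 46.
Step 4: send(8) -> val=8, acc = 46 + 8*3 = 70, yield 70.
Therefore output = 70.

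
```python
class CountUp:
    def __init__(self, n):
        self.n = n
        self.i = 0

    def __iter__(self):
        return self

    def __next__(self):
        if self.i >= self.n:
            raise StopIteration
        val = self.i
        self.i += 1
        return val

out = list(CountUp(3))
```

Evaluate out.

Step 1: CountUp(3) creates an iterator counting 0 to 2.
Step 2: list() consumes all values: [0, 1, 2].
Therefore out = [0, 1, 2].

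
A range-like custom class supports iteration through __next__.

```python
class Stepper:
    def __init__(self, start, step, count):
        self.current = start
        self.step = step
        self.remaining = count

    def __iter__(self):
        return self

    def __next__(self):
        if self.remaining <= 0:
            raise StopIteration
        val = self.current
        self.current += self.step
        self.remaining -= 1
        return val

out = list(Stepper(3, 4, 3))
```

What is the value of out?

Step 1: Stepper starts at 3, increments by 4, for 3 steps:
  Yield 3, then current += 4
  Yield 7, then current += 4
  Yield 11, then current += 4
Therefore out = [3, 7, 11].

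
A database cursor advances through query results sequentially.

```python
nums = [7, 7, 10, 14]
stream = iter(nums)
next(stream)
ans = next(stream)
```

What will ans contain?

Step 1: Create iterator over [7, 7, 10, 14].
Step 2: next() consumes 7.
Step 3: next() returns 7.
Therefore ans = 7.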